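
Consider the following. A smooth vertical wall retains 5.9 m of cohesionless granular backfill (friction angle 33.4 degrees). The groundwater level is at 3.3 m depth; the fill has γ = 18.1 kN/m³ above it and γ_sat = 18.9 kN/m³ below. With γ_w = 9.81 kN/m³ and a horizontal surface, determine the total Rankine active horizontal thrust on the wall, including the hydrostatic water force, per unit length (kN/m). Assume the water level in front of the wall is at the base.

K_a = tan²(45° − φ/2) = 0.2899.
γ' = 18.9 − 9.81 = 9.090 kN/m³. Depth below WT = 2.6 m.
σ'_h at WT = K_a γ d_w = 17.32 kPa; at base = 17.32 + K_a γ' × 2.6 = 24.17 kPa.
P₁ (0–3.3 m) = ½×17.32×3.3 = 28.57. P₂ (3.3–5.9 m) = ½(17.32+24.17)×2.6 = 53.93.
P_w = ½ γ_w h₂² = 0.5×9.81×2.6² = 33.16. Total = 28.57+53.93+33.16 = 115.7 kN/m.

116 kN/m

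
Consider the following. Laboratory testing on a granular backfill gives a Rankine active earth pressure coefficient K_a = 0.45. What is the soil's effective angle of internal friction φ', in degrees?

K_a = tan²(45° − φ/2) ⇒ 45° − φ/2 = arctan(√0.45) = 33.85°.
φ = 2(45° − 33.85°) = 22.29°.

22.3°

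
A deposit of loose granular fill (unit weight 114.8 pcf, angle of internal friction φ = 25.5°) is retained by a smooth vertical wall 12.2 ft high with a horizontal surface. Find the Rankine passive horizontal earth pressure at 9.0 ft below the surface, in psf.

K_p = (1 + sin φ)/(1 − sin φ) = 2.512.
σ_h = K_p γ z = 2.512 × 114.8 × 9.0 = 2595 psf.

2600 psf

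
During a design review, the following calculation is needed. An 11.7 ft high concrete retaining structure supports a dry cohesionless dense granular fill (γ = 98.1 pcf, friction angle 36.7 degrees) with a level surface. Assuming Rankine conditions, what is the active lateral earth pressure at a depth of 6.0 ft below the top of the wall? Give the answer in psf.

K_a = (1 − sin φ)/(1 + sin φ) = 0.2519.
σ_h = K_a γ z = 0.2519 × 98.1 × 6.0 = 148.2 psf.

148 psf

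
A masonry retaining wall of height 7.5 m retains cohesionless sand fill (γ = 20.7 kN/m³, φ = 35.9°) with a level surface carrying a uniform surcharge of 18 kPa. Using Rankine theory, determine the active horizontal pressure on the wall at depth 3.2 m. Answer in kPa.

K_a = (1 − sin φ)/(1 + sin φ) = 0.2607.
σ_v = γz + q = 20.7 × 3.2 + 18 = 84.24 kPa.
σ_h = K_a σ_v = 0.2607 × 84.24 = 21.96 kPa.

22.0 kPa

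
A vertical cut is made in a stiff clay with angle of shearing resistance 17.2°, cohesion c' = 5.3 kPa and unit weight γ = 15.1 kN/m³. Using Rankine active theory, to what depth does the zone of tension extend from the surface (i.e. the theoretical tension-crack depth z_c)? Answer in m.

0.952 m

K_a = tan²(45° − 17.2°/2) = 0.5436; √K_a = 0.7373.
The active pressure is zero where K_a γ z = 2c√K_a, so z_c = 2c/(γ√K_a) = 2×5.3/(15.1×0.7373) = 0.9522 m.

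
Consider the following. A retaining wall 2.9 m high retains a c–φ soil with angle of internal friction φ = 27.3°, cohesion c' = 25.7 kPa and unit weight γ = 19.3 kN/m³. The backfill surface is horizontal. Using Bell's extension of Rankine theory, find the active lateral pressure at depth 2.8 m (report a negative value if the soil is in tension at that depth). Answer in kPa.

K_a = (1 − sin φ)/(1 + sin φ) = 0.3711.
σ_a = K_a γ z − 2c√K_a = 0.3711×19.3×2.8 − 2×25.7×0.6092 = -11.26 kPa.

-11.3 kPa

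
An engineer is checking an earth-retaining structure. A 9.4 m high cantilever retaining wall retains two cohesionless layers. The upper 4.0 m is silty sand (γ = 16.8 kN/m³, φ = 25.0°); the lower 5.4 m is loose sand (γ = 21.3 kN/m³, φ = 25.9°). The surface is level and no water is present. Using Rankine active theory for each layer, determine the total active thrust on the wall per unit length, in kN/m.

K_a1 = tan²(45°−25.0°/2) = 0.4059; K_a2 = tan²(45°−25.9°/2) = 0.3920.
Layer 1: σ at base = K_a1 γ₁ h₁ = 27.27 kPa; P₁ = ½×27.27×4.0 = 54.55.
Layer 2: σ_v at top = γ₁h₁ = 67.20; σ_h top = K_a2×67.20 = 26.34; σ_h base = K_a2×(67.20+21.3×5.4) = 71.43.
P₂ = ½(26.34+71.43)×5.4 = 264.0. Total P_a = 54.55+264.0 = 318.5 kN/m.

319 kN/m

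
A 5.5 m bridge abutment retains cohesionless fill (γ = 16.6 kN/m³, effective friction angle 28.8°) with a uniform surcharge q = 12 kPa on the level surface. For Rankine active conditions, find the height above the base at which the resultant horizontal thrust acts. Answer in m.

2.02 m

K_a = 0.3498.
Triangular part P₁ = ½K_aγH² = 87.81 at H/3 = 1.833 m; rectangular part P₂ = K_a q H = 23.08 at H/2 = 2.750 m.
ȳ = (P₁·1.833 + P₂·2.750)/(P₁+P₂) = 2.024 m.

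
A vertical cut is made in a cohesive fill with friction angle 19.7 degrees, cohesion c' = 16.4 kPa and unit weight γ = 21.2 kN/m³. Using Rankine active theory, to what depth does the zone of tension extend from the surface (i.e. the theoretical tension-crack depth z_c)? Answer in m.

2.20 m

K_a = tan²(45° − 19.7°/2) = 0.4958; √K_a = 0.7041.
The active pressure is zero where K_a γ z = 2c√K_a, so z_c = 2c/(γ√K_a) = 2×16.4/(21.2×0.7041) = 2.197 m.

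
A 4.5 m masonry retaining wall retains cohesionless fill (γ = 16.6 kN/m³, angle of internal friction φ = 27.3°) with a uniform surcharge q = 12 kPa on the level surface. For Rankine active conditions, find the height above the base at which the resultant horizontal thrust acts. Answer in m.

K_a = 0.3711.
Triangular part P₁ = ½K_aγH² = 62.38 at H/3 = 1.500 m; rectangular part P₂ = K_a q H = 20.04 at H/2 = 2.250 m.
ȳ = (P₁·1.500 + P₂·2.250)/(P₁+P₂) = 1.682 m.

1.68 m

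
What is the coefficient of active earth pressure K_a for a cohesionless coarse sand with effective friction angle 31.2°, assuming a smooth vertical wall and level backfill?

0.317

K_a = (1 − sin φ)/(1 + sin φ) = (1 − sin 31.2°)/(1 + sin 31.2°) = 0.3175.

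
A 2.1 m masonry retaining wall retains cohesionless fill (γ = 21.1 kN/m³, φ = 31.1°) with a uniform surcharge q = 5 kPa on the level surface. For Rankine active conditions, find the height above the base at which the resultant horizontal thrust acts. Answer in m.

K_a = 0.3188.
Triangular part P₁ = ½K_aγH² = 14.83 at H/3 = 0.7000 m; rectangular part P₂ = K_a q H = 3.347 at H/2 = 1.050 m.
ȳ = (P₁·0.7000 + P₂·1.050)/(P₁+P₂) = 0.7644 m.

0.764 m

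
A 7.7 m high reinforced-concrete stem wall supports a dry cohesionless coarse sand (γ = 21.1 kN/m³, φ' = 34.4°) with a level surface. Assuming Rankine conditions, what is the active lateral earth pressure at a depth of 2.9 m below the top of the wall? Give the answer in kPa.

17.0 kPa

K_a = (1 − sin φ)/(1 + sin φ) = 0.2780.
σ_h = K_a γ z = 0.2780 × 21.1 × 2.9 = 17.01 kPa.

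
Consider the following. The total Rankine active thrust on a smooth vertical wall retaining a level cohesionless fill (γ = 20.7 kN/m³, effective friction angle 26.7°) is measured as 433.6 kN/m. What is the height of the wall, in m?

K_a = 0.3800. P_a = ½ K_a γ H² ⇒ H = √(2P_a/(K_a γ)).
H = √(2×433.6/(0.3800×20.7)) = 10.50 m.

10.5 m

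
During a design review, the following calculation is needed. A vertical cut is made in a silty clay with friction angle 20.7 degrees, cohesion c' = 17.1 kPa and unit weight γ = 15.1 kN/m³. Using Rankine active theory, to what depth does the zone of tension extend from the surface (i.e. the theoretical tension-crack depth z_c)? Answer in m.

3.28 m

K_a = tan²(45° − 20.7°/2) = 0.4777; √K_a = 0.6911.
The active pressure is zero where K_a γ z = 2c√K_a, so z_c = 2c/(γ√K_a) = 2×17.1/(15.1×0.6911) = 3.277 m.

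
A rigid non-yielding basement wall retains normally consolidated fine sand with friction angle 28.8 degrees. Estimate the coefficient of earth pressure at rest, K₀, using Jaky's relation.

K₀ = 1 − sin φ' = 1 − sin 28.8° = 0.5182.

0.518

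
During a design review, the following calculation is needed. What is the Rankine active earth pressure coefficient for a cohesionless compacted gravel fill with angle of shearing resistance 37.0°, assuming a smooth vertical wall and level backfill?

0.249

K_a = (1 − sin φ)/(1 + sin φ) = (1 − sin 37.0°)/(1 + sin 37.0°) = 0.2486.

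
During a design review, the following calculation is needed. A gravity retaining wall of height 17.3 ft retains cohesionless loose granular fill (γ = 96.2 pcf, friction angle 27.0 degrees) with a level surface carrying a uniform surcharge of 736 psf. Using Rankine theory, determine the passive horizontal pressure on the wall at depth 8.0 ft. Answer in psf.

4010 psf

K_p = (1 + sin φ)/(1 − sin φ) = 2.663.
σ_v = γz + q = 96.2 × 8.0 + 736 = 1506 psf.
σ_h = K_p σ_v = 2.663 × 1506 = 4009 psf.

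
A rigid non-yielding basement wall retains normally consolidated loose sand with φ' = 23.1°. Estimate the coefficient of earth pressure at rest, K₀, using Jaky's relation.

0.608

K₀ = 1 − sin φ' = 1 − sin 23.1° = 0.6077.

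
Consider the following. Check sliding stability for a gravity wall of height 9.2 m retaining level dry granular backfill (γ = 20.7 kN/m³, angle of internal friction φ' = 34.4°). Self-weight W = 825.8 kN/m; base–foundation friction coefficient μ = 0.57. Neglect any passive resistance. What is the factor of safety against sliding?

1.93

K_a = tan²(45° − 34.4°/2) = 0.2780.
P_a = ½K_aγH² = 0.5×0.2780×20.7×9.2² = 243.5 kN/m, acting at H/3 = 3.067 m above the base.
FS_sliding = μW / P_a = 0.57×825.8 / 243.5 = 1.933.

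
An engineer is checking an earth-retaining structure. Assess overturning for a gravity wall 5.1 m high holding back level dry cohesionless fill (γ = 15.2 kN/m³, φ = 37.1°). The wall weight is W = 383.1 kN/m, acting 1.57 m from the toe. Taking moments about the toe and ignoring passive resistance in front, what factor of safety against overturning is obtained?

7.23

K_a = tan²(45° − 37.1°/2) = 0.2475.
P_a = ½K_aγH² = 0.5×0.2475×15.2×5.1² = 48.92 kN/m, acting at H/3 = 1.700 m above the base.
Overturning moment M_o = P_a × H/3 = 48.92 × 1.700 = 83.17.
Resisting moment M_r = W × 1.57 = 383.1 × 1.57 = 601.5.
FS_overturning = M_r/M_o = 601.5/83.17 = 7.232.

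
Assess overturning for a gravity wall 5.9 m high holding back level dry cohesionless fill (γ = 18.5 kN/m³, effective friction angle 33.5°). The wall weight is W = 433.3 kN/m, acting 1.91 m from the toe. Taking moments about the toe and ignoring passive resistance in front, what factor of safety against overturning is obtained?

4.53

K_a = tan²(45° − 33.5°/2) = 0.2887.
P_a = ½K_aγH² = 0.5×0.2887×18.5×5.9² = 92.96 kN/m, acting at H/3 = 1.967 m above the base.
Overturning moment M_o = P_a × H/3 = 92.96 × 1.967 = 182.8.
Resisting moment M_r = W × 1.91 = 433.3 × 1.91 = 827.6.
FS_overturning = M_r/M_o = 827.6/182.8 = 4.527.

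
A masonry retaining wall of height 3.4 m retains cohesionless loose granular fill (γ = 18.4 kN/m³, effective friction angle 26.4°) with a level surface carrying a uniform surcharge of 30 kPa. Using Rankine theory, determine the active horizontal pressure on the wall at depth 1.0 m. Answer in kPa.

18.6 kPa

K_a = (1 − sin φ)/(1 + sin φ) = 0.3844.
σ_v = γz + q = 18.4 × 1.0 + 30 = 48.40 kPa.
σ_h = K_a σ_v = 0.3844 × 48.40 = 18.61 kPa.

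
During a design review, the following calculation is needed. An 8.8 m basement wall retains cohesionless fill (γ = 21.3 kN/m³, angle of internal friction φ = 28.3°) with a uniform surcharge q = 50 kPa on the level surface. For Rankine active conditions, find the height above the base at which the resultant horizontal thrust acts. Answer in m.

K_a = 0.3568.
Triangular part P₁ = ½K_aγH² = 294.2 at H/3 = 2.933 m; rectangular part P₂ = K_a q H = 157.0 at H/2 = 4.400 m.
ȳ = (P₁·2.933 + P₂·4.400)/(P₁+P₂) = 3.444 m.

3.44 m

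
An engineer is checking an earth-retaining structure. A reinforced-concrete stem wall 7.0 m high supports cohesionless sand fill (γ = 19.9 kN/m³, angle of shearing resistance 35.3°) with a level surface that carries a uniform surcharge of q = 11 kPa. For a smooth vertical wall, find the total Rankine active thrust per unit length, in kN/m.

151 kN/m

K_a = tan²(45° − φ/2) = 0.2675.
Soil triangle: ½ K_a γ H² = 0.5×0.2675×19.9×7.0² = 130.4 kN/m.
Surcharge rectangle: K_a q H = 0.2675×11×7.0 = 20.60 kN/m.
Total = 130.4 + 20.60 = 151.0 kN/m.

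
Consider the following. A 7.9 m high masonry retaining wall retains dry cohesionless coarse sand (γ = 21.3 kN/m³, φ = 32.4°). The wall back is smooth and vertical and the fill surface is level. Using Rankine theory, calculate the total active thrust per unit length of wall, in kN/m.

K_a = tan²(45° − φ/2) = 0.3022.
P_a = ½ K_a γ H² = 0.5 × 0.3022 × 21.3 × 7.9² = 200.9 kN/m.

201 kN/m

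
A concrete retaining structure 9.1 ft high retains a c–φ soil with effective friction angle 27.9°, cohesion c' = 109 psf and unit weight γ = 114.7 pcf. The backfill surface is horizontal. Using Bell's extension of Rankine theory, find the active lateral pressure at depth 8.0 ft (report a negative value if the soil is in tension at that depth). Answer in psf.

201 psf

K_a = (1 − sin φ)/(1 + sin φ) = 0.3625.
σ_a = K_a γ z − 2c√K_a = 0.3625×114.7×8.0 − 2×109×0.6020 = 201.3 psf.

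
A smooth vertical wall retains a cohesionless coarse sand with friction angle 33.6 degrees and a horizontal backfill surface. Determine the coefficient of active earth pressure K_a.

0.288

K_a = tan²(45° − φ/2) = tan²(28.20°) = 0.2875.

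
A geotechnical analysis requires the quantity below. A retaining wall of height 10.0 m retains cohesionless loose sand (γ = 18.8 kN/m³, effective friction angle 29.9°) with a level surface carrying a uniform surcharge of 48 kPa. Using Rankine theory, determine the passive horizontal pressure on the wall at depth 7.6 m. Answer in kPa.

570 kPa

K_p = (1 + sin φ)/(1 − sin φ) = 2.988.
σ_v = γz + q = 18.8 × 7.6 + 48 = 190.9 kPa.
σ_h = K_p σ_v = 2.988 × 190.9 = 570.3 kPa.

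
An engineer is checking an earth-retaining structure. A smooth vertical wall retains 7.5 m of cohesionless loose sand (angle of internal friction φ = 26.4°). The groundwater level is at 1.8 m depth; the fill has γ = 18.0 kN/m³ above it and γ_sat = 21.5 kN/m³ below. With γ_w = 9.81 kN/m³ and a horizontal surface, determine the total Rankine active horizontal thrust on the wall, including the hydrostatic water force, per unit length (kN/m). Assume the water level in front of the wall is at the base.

K_a = tan²(45° − φ/2) = 0.3844.
γ' = 21.5 − 9.81 = 11.69 kN/m³. Depth below WT = 5.7 m.
σ'_h at WT = K_a γ d_w = 12.46 kPa; at base = 12.46 + K_a γ' × 5.7 = 38.07 kPa.
P₁ (0–1.8 m) = ½×12.46×1.8 = 11.21. P₂ (1.8–7.5 m) = ½(12.46+38.07)×5.7 = 144.0.
P_w = ½ γ_w h₂² = 0.5×9.81×5.7² = 159.4. Total = 11.21+144.0+159.4 = 314.6 kN/m.

315 kN/m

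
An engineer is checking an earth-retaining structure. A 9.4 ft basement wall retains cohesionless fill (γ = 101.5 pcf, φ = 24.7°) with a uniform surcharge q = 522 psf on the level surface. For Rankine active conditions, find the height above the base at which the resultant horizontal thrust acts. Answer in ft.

3.95 ft

K_a = 0.4106.
Triangular part P₁ = ½K_aγH² = 1841 at H/3 = 3.133 ft; rectangular part P₂ = K_a q H = 2015 at H/2 = 4.700 ft.
ȳ = (P₁·3.133 + P₂·4.700)/(P₁+P₂) = 3.952 ft.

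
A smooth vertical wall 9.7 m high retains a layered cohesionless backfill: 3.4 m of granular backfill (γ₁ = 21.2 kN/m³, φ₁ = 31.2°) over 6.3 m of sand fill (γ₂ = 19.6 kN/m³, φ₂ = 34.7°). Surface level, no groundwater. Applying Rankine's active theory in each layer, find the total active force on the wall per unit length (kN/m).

270 kN/m

K_a1 = tan²(45°−31.2°/2) = 0.3175; K_a2 = tan²(45°−34.7°/2) = 0.2745.
Layer 1: σ at base = K_a1 γ₁ h₁ = 22.89 kPa; P₁ = ½×22.89×3.4 = 38.91.
Layer 2: σ_v at top = γ₁h₁ = 72.08; σ_h top = K_a2×72.08 = 19.78; σ_h base = K_a2×(72.08+19.6×6.3) = 53.68.
P₂ = ½(19.78+53.68)×6.3 = 231.4. Total P_a = 38.91+231.4 = 270.3 kN/m.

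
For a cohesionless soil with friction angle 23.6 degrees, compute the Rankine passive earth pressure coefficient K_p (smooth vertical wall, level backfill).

2.34

K_p = (1 + sin φ)/(1 − sin φ) = tan²(45° + 23.6°/2) = 2.335.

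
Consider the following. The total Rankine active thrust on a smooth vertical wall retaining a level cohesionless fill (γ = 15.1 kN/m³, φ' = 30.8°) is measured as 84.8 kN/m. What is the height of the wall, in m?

K_a = 0.3227. P_a = ½ K_a γ H² ⇒ H = √(2P_a/(K_a γ)).
H = √(2×84.8/(0.3227×15.1)) = 5.900 m.

5.90 m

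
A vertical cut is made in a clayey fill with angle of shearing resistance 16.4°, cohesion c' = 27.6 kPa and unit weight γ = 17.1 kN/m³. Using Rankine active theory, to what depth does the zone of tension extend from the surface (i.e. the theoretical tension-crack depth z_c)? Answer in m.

K_a = tan²(45° − 16.4°/2) = 0.5596; √K_a = 0.7481.
The active pressure is zero where K_a γ z = 2c√K_a, so z_c = 2c/(γ√K_a) = 2×27.6/(17.1×0.7481) = 4.315 m.

4.32 m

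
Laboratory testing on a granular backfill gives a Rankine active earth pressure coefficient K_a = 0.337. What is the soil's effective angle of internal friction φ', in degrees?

29.7°

K_a = tan²(45° − φ/2) ⇒ 45° − φ/2 = arctan(√0.337) = 30.14°.
φ = 2(45° − 30.14°) = 29.73°.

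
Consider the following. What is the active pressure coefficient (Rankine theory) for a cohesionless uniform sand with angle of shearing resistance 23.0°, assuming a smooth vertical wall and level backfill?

K_a = tan²(45° − φ/2) = tan²(33.50°) = 0.4381.

0.438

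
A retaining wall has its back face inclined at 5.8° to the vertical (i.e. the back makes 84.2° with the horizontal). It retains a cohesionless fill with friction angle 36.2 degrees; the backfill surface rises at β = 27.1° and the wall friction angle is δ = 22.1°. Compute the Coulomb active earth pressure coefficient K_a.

K_a = sin²(α+φ) / [sin²α · sin(α−δ) · (1 + √{sin(φ+δ)sin(φ−β) / (sin(α−δ)sin(α+β))})²].
With α = 84.2°, φ = 36.2°, δ = 22.1°, β = 27.1°: K_a = 0.4313.

0.431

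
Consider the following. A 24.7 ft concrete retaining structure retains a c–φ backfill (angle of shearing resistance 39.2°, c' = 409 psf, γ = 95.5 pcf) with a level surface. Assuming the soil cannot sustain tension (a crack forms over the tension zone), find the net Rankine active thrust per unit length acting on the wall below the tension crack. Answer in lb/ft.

478 lb/ft

K_a = 0.2255; √K_a = 0.4748.
Tension-crack depth z_c = 2c/(γ√K_a) = 2×409/(95.5×0.4748) = 18.04 ft.
σ_a at base = K_a γ H − 2c√K_a = 0.2255×95.5×24.7 − 2×409×0.4748 = 143.4 psf.
P_a = ½ × 143.4 × (H − z_c) = 0.5×143.4×6.661 = 477.7 lb/ft.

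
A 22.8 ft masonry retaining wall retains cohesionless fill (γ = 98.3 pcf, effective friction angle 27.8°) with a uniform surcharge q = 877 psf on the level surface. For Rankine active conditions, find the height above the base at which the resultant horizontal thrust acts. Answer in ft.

K_a = 0.3639.
Triangular part P₁ = ½K_aγH² = 9298 at H/3 = 7.600 ft; rectangular part P₂ = K_a q H = 7276 at H/2 = 11.40 ft.
ȳ = (P₁·7.600 + P₂·11.40)/(P₁+P₂) = 9.268 ft.

9.27 ft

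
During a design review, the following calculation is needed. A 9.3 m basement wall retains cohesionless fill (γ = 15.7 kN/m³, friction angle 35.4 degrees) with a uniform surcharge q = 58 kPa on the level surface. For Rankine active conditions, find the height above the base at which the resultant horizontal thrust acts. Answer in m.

K_a = 0.2664.
Triangular part P₁ = ½K_aγH² = 180.9 at H/3 = 3.100 m; rectangular part P₂ = K_a q H = 143.7 at H/2 = 4.650 m.
ȳ = (P₁·3.100 + P₂·4.650)/(P₁+P₂) = 3.786 m.

3.79 m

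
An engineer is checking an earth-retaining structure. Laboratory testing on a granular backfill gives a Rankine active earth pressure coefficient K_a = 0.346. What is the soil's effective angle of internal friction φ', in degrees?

K_a = tan²(45° − φ/2) ⇒ 45° − φ/2 = arctan(√0.346) = 30.46°.
φ = 2(45° − 30.46°) = 29.07°.

29.1°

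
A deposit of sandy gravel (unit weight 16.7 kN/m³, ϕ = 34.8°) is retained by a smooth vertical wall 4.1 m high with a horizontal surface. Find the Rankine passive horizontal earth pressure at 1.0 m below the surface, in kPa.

K_p = (1 + sin φ)/(1 − sin φ) = 3.659.
σ_h = K_p γ z = 3.659 × 16.7 × 1.0 = 61.10 kPa.

61.1 kPa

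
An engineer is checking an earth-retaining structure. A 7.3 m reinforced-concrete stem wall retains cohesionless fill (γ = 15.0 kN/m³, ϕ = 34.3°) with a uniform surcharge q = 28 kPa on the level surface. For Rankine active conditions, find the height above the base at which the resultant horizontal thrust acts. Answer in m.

K_a = 0.2792.
Triangular part P₁ = ½K_aγH² = 111.6 at H/3 = 2.433 m; rectangular part P₂ = K_a q H = 57.06 at H/2 = 3.650 m.
ȳ = (P₁·2.433 + P₂·3.650)/(P₁+P₂) = 2.845 m.

2.85 m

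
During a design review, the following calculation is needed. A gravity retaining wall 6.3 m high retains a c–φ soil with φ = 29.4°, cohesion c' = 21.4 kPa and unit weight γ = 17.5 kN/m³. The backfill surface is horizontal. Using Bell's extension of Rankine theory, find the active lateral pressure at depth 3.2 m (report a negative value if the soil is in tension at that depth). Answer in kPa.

-5.89 kPa

K_a = (1 − sin φ)/(1 + sin φ) = 0.3415.
σ_a = K_a γ z − 2c√K_a = 0.3415×17.5×3.2 − 2×21.4×0.5844 = -5.888 kPa.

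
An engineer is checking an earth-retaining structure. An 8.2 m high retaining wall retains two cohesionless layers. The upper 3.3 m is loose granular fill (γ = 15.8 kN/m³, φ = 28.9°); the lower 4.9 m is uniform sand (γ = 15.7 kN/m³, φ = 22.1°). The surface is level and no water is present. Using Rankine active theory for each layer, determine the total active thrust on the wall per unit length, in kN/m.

231 kN/m

K_a1 = tan²(45°−28.9°/2) = 0.3484; K_a2 = tan²(45°−22.1°/2) = 0.4533.
Layer 1: σ at base = K_a1 γ₁ h₁ = 18.16 kPa; P₁ = ½×18.16×3.3 = 29.97.
Layer 2: σ_v at top = γ₁h₁ = 52.14; σ_h top = K_a2×52.14 = 23.63; σ_h base = K_a2×(52.14+15.7×4.9) = 58.50.
P₂ = ½(23.63+58.50)×4.9 = 201.2. Total P_a = 29.97+201.2 = 231.2 kN/m.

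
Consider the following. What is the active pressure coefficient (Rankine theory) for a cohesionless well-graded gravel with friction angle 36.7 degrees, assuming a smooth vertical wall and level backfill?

0.252

K_a = tan²(45° − φ/2) = tan²(26.65°) = 0.2519.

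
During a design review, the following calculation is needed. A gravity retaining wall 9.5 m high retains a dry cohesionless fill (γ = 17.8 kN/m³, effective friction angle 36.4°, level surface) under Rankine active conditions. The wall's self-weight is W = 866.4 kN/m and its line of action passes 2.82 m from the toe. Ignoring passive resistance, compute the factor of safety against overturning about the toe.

3.76

K_a = tan²(45° − 36.4°/2) = 0.2552.
P_a = ½K_aγH² = 0.5×0.2552×17.8×9.5² = 205.0 kN/m, acting at H/3 = 3.167 m above the base.
Overturning moment M_o = P_a × H/3 = 205.0 × 3.167 = 649.0.
Resisting moment M_r = W × 2.82 = 866.4 × 2.82 = 2443.
FS_overturning = M_r/M_o = 2443/649.0 = 3.765.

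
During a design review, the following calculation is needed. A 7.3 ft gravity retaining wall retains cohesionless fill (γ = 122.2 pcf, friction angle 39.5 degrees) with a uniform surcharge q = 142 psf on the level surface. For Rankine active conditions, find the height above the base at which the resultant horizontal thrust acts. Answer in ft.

K_a = 0.2224.
Triangular part P₁ = ½K_aγH² = 724.3 at H/3 = 2.433 ft; rectangular part P₂ = K_a q H = 230.6 at H/2 = 3.650 ft.
ȳ = (P₁·2.433 + P₂·3.650)/(P₁+P₂) = 2.727 ft.

2.73 ft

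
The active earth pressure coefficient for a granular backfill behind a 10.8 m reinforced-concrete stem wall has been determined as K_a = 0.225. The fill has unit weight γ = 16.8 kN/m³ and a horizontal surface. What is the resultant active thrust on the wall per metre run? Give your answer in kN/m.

220 kN/m

P = ½ K_a γ H² = 0.5 × 0.225 × 16.8 × 10.8² = 220.4 kN/m.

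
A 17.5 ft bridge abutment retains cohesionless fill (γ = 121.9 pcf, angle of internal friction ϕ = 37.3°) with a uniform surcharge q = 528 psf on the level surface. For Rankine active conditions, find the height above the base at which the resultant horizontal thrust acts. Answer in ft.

K_a = 0.2453.
Triangular part P₁ = ½K_aγH² = 4579 at H/3 = 5.833 ft; rectangular part P₂ = K_a q H = 2267 at H/2 = 8.750 ft.
ȳ = (P₁·5.833 + P₂·8.750)/(P₁+P₂) = 6.799 ft.

6.80 ft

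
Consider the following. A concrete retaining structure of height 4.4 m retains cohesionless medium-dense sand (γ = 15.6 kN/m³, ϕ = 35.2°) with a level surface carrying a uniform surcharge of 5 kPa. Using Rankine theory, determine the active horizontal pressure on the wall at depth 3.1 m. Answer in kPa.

14.3 kPa

K_a = (1 − sin φ)/(1 + sin φ) = 0.2687.
σ_v = γz + q = 15.6 × 3.1 + 5 = 53.36 kPa.
σ_h = K_a σ_v = 0.2687 × 53.36 = 14.34 kPa.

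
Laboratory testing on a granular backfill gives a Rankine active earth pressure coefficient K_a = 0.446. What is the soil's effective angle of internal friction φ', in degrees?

K_a = tan²(45° − φ/2) ⇒ 45° − φ/2 = arctan(√0.446) = 33.74°.
φ = 2(45° − 33.74°) = 22.53°.

22.5°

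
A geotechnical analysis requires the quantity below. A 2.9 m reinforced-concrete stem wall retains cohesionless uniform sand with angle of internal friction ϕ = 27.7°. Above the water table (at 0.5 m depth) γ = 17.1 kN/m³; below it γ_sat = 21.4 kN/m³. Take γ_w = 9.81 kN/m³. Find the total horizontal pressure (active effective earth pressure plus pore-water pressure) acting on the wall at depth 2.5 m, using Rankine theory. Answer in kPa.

31.2 kPa

K_a = (1 − sin φ)/(1 + sin φ) = 0.3653.
γ' = 21.4 − 9.81 = 11.59 kN/m³.
Effective vertical stress at 2.5 m: σ'_v = 17.1×0.5 + 11.59×2.00 = 31.73 kPa.
σ'_h = K_a σ'_v = 0.3653 × 31.73 = 11.59 kPa; u = γ_w × 2.00 = 19.62 kPa.
Total σ_h = 11.59 + 19.62 = 31.21 kPa.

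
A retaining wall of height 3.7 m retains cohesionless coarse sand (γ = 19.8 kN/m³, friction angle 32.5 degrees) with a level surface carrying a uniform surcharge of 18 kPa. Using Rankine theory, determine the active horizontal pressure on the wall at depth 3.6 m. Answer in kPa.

26.9 kPa

K_a = (1 − sin φ)/(1 + sin φ) = 0.3010.
σ_v = γz + q = 19.8 × 3.6 + 18 = 89.28 kPa.
σ_h = K_a σ_v = 0.3010 × 89.28 = 26.87 kPa.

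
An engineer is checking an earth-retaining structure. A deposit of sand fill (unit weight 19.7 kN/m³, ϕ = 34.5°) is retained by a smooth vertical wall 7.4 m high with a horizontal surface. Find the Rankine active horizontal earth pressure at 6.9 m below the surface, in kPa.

37.6 kPa

K_a = (1 − sin φ)/(1 + sin φ) = 0.2768.
σ_h = K_a γ z = 0.2768 × 19.7 × 6.9 = 37.63 kPa.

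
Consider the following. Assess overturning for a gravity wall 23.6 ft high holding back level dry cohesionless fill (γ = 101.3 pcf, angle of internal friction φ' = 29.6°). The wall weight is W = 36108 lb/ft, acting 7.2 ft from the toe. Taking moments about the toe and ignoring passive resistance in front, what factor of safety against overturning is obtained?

3.46

K_a = tan²(45° − 29.6°/2) = 0.3387.
P_a = ½K_aγH² = 0.5×0.3387×101.3×23.6² = 9556 lb/ft, acting at H/3 = 7.867 ft above the base.
Overturning moment M_o = P_a × H/3 = 9556 × 7.867 = 75170.
Resisting moment M_r = W × 7.2 = 36108 × 7.2 = 260000.
FS_overturning = M_r/M_o = 260000/75170 = 3.458.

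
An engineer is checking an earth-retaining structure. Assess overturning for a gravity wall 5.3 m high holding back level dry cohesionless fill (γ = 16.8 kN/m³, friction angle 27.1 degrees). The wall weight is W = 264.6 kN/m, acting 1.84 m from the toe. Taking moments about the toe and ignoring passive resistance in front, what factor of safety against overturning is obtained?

3.12

K_a = tan²(45° − 27.1°/2) = 0.3741.
P_a = ½K_aγH² = 0.5×0.3741×16.8×5.3² = 88.26 kN/m, acting at H/3 = 1.767 m above the base.
Overturning moment M_o = P_a × H/3 = 88.26 × 1.767 = 155.9.
Resisting moment M_r = W × 1.84 = 264.6 × 1.84 = 486.9.
FS_overturning = M_r/M_o = 486.9/155.9 = 3.122.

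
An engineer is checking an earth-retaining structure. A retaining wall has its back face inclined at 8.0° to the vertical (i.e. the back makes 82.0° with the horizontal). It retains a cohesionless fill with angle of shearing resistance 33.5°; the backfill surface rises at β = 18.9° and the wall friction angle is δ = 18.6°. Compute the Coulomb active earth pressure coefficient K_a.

K_a = sin²(α+φ) / [sin²α · sin(α−δ) · (1 + √{sin(φ+δ)sin(φ−β) / (sin(α−δ)sin(α+β))})²].
With α = 82.0°, φ = 33.5°, δ = 18.6°, β = 18.9°: K_a = 0.4265.

0.426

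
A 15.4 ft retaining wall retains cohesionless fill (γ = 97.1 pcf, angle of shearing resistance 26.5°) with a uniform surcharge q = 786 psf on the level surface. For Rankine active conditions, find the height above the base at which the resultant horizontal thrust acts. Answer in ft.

K_a = 0.3829.
Triangular part P₁ = ½K_aγH² = 4409 at H/3 = 5.133 ft; rectangular part P₂ = K_a q H = 4635 at H/2 = 7.700 ft.
ȳ = (P₁·5.133 + P₂·7.700)/(P₁+P₂) = 6.449 ft.

6.45 ft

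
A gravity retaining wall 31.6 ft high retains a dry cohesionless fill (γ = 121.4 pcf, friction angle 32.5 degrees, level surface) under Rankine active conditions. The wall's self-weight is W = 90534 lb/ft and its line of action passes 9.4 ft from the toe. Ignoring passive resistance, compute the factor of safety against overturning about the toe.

4.43

K_a = tan²(45° − 32.5°/2) = 0.3010.
P_a = ½K_aγH² = 0.5×0.3010×121.4×31.6² = 18240 lb/ft, acting at H/3 = 10.53 ft above the base.
Overturning moment M_o = P_a × H/3 = 18240 × 10.53 = 192200.
Resisting moment M_r = W × 9.4 = 90534 × 9.4 = 851000.
FS_overturning = M_r/M_o = 851000/192200 = 4.429.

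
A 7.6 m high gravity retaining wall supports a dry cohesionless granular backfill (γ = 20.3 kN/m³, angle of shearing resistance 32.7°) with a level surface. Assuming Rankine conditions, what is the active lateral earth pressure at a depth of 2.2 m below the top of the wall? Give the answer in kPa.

K_a = (1 − sin φ)/(1 + sin φ) = 0.2985.
σ_h = K_a γ z = 0.2985 × 20.3 × 2.2 = 13.33 kPa.

13.3 kPa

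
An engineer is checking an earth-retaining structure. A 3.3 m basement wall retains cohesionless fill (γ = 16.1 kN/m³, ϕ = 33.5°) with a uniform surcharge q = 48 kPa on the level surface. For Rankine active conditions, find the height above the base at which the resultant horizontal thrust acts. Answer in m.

K_a = 0.2887.
Triangular part P₁ = ½K_aγH² = 25.31 at H/3 = 1.100 m; rectangular part P₂ = K_a q H = 45.73 at H/2 = 1.650 m.
ȳ = (P₁·1.100 + P₂·1.650)/(P₁+P₂) = 1.454 m.

1.45 m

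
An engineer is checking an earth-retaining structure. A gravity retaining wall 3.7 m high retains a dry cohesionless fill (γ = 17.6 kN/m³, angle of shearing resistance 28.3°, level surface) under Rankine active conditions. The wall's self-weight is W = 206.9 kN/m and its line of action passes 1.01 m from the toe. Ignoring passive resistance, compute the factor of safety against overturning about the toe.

K_a = tan²(45° − 28.3°/2) = 0.3568.
P_a = ½K_aγH² = 0.5×0.3568×17.6×3.7² = 42.98 kN/m, acting at H/3 = 1.233 m above the base.
Overturning moment M_o = P_a × H/3 = 42.98 × 1.233 = 53.01.
Resisting moment M_r = W × 1.01 = 206.9 × 1.01 = 209.0.
FS_overturning = M_r/M_o = 209.0/53.01 = 3.942.

3.94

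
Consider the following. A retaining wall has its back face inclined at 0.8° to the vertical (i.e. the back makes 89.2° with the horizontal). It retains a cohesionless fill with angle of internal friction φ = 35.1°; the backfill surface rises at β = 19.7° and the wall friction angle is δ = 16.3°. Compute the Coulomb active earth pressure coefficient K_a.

0.326

K_a = sin²(α+φ) / [sin²α · sin(α−δ) · (1 + √{sin(φ+δ)sin(φ−β) / (sin(α−δ)sin(α+β))})²].
With α = 89.2°, φ = 35.1°, δ = 16.3°, β = 19.7°: K_a = 0.3264.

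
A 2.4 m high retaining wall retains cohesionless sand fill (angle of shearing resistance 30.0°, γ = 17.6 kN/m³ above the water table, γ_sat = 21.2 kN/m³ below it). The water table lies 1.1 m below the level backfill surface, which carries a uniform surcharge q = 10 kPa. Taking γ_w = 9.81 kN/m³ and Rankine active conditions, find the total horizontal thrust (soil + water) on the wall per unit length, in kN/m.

K_a = tan²(45° − φ/2) = 0.3333.
γ' = 21.2 − 9.81 = 11.39 kN/m³. h₂ = H − d_w = 1.3 m.
σ'_h: at surface K_a·q = 3.333; at WT K_a(q+γd_w) = 9.787; at base K_a(q+γd_w+γ'h₂) = 14.72 kPa.
P₁ = ½(3.333+9.787)×1.1 = 7.216; P₂ = ½(9.787+14.72)×1.3 = 15.93; P_w = ½γ_w h₂² = 8.289.
Total = 7.216+15.93+8.289 = 31.44 kN/m.

31.4 kN/m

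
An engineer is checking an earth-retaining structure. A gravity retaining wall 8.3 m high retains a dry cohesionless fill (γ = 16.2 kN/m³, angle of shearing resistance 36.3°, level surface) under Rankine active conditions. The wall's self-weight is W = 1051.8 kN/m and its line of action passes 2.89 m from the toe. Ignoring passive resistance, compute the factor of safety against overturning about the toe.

K_a = tan²(45° − 36.3°/2) = 0.2563.
P_a = ½K_aγH² = 0.5×0.2563×16.2×8.3² = 143.0 kN/m, acting at H/3 = 2.767 m above the base.
Overturning moment M_o = P_a × H/3 = 143.0 × 2.767 = 395.6.
Resisting moment M_r = W × 2.89 = 1051.8 × 2.89 = 3040.
FS_overturning = M_r/M_o = 3040/395.6 = 7.683.

7.68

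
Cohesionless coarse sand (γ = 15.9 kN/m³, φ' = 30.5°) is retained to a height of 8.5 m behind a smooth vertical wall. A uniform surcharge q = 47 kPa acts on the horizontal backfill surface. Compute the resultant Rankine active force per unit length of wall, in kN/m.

K_a = tan²(45° − φ/2) = 0.3267.
Soil triangle: ½ K_a γ H² = 0.5×0.3267×15.9×8.5² = 187.6 kN/m.
Surcharge rectangle: K_a q H = 0.3267×47×8.5 = 130.5 kN/m.
Total = 187.6 + 130.5 = 318.1 kN/m.

318 kN/m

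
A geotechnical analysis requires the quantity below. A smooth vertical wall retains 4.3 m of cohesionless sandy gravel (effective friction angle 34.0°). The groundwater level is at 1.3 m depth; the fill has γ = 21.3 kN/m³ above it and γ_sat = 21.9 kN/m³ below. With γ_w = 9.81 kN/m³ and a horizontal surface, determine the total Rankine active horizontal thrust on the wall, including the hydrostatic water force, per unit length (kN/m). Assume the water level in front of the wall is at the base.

K_a = tan²(45° − φ/2) = 0.2827.
γ' = 21.9 − 9.81 = 12.09 kN/m³. Depth below WT = 3.0 m.
σ'_h at WT = K_a γ d_w = 7.828 kPa; at base = 7.828 + K_a γ' × 3.0 = 18.08 kPa.
P₁ (0–1.3 m) = ½×7.828×1.3 = 5.088. P₂ (1.3–4.3 m) = ½(7.828+18.08)×3.0 = 38.87.
P_w = ½ γ_w h₂² = 0.5×9.81×3.0² = 44.14. Total = 5.088+38.87+44.14 = 88.10 kN/m.

88.1 kN/m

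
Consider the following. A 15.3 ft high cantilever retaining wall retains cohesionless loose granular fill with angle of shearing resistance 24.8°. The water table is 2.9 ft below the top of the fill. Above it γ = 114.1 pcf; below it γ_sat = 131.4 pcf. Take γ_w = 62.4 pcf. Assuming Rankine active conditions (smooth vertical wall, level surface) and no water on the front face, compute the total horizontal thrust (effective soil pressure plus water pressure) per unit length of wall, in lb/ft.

K_a = tan²(45° − φ/2) = 0.4090.
γ' = 131.4 − 62.4 = 69.00 pcf. Depth below WT = 12.4 ft.
σ'_h at WT = K_a γ d_w = 135.3 psf; at base = 135.3 + K_a γ' × 12.4 = 485.3 psf.
P₁ (0–2.9 ft) = ½×135.3×2.9 = 196.2. P₂ (2.9–15.3 ft) = ½(135.3+485.3)×12.4 = 3848.
P_w = ½ γ_w h₂² = 0.5×62.4×12.4² = 4797. Total = 196.2+3848+4797 = 8841 lb/ft.

8840 lb/ft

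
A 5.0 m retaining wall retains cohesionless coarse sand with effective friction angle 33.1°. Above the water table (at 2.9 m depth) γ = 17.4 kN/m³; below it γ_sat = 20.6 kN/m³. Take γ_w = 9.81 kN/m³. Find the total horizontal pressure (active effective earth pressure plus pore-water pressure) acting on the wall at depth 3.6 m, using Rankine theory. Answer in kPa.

23.9 kPa

K_a = (1 − sin φ)/(1 + sin φ) = 0.2936.
γ' = 20.6 − 9.81 = 10.79 kN/m³.
Effective vertical stress at 3.6 m: σ'_v = 17.4×2.9 + 10.79×0.700 = 58.01 kPa.
σ'_h = K_a σ'_v = 0.2936 × 58.01 = 17.03 kPa; u = γ_w × 0.700 = 6.867 kPa.
Total σ_h = 17.03 + 6.867 = 23.90 kPa.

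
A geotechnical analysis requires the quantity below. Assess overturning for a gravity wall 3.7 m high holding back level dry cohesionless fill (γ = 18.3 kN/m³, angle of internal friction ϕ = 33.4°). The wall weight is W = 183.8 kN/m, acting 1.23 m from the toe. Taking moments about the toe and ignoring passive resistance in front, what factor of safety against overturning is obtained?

K_a = tan²(45° − 33.4°/2) = 0.2899.
P_a = ½K_aγH² = 0.5×0.2899×18.3×3.7² = 36.32 kN/m, acting at H/3 = 1.233 m above the base.
Overturning moment M_o = P_a × H/3 = 36.32 × 1.233 = 44.79.
Resisting moment M_r = W × 1.23 = 183.8 × 1.23 = 226.1.
FS_overturning = M_r/M_o = 226.1/44.79 = 5.047.

5.05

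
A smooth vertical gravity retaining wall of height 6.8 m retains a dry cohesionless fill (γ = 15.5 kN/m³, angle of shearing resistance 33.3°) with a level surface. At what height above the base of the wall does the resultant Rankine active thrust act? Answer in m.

2.27 m

K_a = 0.2911.
The pressure distribution is triangular, so the resultant acts at H/3 above the base = 6.8/3 = 2.267 m.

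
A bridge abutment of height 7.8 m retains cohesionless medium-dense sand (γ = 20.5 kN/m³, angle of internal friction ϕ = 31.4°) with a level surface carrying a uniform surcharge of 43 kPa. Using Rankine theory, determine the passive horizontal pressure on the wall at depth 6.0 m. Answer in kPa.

527 kPa

K_p = (1 + sin φ)/(1 − sin φ) = 3.175.
σ_v = γz + q = 20.5 × 6.0 + 43 = 166.0 kPa.
σ_h = K_p σ_v = 3.175 × 166.0 = 527.1 kPa.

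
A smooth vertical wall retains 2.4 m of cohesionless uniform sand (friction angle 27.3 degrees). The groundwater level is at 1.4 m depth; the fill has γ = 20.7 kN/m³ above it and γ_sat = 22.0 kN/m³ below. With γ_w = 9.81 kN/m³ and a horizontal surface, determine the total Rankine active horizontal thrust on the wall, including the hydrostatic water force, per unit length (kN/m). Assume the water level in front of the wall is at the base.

K_a = tan²(45° − φ/2) = 0.3711.
γ' = 22.0 − 9.81 = 12.19 kN/m³. Depth below WT = 1.0 m.
σ'_h at WT = K_a γ d_w = 10.76 kPa; at base = 10.76 + K_a γ' × 1.0 = 15.28 kPa.
P₁ (0–1.4 m) = ½×10.76×1.4 = 7.529. P₂ (1.4–2.4 m) = ½(10.76+15.28)×1.0 = 13.02.
P_w = ½ γ_w h₂² = 0.5×9.81×1.0² = 4.905. Total = 7.529+13.02+4.905 = 25.45 kN/m.

25.5 kN/m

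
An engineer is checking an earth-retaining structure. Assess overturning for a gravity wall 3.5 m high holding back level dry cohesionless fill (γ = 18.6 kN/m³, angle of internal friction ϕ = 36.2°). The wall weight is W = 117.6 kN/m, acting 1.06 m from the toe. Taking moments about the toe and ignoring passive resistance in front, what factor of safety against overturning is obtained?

K_a = tan²(45° − 36.2°/2) = 0.2574.
P_a = ½K_aγH² = 0.5×0.2574×18.6×3.5² = 29.32 kN/m, acting at H/3 = 1.167 m above the base.
Overturning moment M_o = P_a × H/3 = 29.32 × 1.167 = 34.21.
Resisting moment M_r = W × 1.06 = 117.6 × 1.06 = 124.7.
FS_overturning = M_r/M_o = 124.7/34.21 = 3.644.

3.64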